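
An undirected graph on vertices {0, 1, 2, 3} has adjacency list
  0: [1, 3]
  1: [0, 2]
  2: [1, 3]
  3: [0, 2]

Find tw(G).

A width-2 tree decomposition is:
Bags: B1 = {0, 2, 3}  B2 = {0, 1, 2}
Tree: B1–B2
The largest bag has 3 vertices, giving width 2; this decomposition certifies tw(G) ≤ 2. Since 2–3–0–1–2 is a cycle in G, G is not acyclic. Forests are exactly the graphs of treewidth ≤ 1, so tw(G) ≥ 2. Hence tw(G) = 2 exactly.

2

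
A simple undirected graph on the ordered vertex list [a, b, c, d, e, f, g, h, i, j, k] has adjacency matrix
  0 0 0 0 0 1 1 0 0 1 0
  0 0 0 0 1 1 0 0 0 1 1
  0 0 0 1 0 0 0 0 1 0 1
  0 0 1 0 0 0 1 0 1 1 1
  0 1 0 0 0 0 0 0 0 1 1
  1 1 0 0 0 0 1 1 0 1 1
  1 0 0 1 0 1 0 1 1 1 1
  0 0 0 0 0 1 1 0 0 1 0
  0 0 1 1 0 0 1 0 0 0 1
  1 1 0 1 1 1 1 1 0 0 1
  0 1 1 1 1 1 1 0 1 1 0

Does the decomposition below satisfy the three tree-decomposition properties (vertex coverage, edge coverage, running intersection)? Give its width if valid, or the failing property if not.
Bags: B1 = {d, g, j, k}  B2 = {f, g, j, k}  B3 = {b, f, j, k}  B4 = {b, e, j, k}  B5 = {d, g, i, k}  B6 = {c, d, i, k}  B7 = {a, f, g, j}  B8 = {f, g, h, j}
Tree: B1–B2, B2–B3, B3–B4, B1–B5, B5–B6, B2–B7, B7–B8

Checking the three conditions: (i) the bags cover all of {a, b, c, d, e, f, g, h, i, j, k}; (ii) for each edge, some bag contains both endpoints; (iii) the bags containing any fixed vertex form a subtree. All hold, so the decomposition is valid with width 4 − 1 = 3.

Yes; width 3.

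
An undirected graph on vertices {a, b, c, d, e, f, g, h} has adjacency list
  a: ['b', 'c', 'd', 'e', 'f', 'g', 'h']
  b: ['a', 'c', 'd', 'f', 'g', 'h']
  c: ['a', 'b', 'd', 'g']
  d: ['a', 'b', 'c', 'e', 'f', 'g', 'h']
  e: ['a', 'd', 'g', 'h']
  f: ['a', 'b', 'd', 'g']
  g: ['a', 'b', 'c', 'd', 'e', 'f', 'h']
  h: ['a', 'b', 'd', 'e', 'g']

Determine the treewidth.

A width-4 tree decomposition is:
Bags: B1 = {a, b, d, g, h}  B2 = {a, d, e, g, h}  B3 = {a, b, d, f, g}  B4 = {a, b, c, d, g}
Tree: B1–B2, B1–B3, B1–B4
Every bag has size at most 5, so the width is 5 − 1 = 4 and tw(G) ≤ 4. On the other hand G contains the 5-clique {a, d, e, g, h}. A clique must lie in a single bag of any decomposition, so no decomposition can have width below 4. Hence tw(G) = 4 exactly.

4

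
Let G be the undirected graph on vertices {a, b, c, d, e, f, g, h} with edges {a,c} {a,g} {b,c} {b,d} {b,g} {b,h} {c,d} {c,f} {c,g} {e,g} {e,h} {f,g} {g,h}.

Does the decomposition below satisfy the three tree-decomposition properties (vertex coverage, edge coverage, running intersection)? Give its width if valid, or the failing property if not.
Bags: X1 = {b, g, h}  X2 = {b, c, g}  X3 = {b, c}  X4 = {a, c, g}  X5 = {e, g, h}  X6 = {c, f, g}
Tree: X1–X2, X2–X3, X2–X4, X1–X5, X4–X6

No — vertex d appears in no bag.

A tree decomposition must satisfy three properties: every vertex lies in some bag; for every edge, both endpoints lie together in some bag; and for every vertex, the bags containing it form a connected subtree. Here vertex d appears in no bag, so the decomposition is invalid.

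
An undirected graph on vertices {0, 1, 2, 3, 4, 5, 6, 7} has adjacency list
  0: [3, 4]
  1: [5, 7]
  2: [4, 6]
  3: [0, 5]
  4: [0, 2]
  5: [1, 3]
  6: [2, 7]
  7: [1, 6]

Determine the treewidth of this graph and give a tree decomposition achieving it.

Every bag has size at most 3, so the width is 3 − 1 = 2 and tw(G) ≤ 2. Since 7–1–5–3–0–4–2–6–7 is a cycle in G, G is not acyclic. Forests are exactly the graphs of treewidth ≤ 1, so tw(G) ≥ 2. The upper and lower bounds meet at 2, so that is the treewidth.

Treewidth 2.
Bags: B1 = {1, 5, 7}  B2 = {3, 5, 7}  B3 = {0, 3, 7}  B4 = {0, 4, 7}  B5 = {2, 4, 7}  B6 = {2, 6, 7}
Tree: B1–B2, B2–B3, B3–B4, B4–B5, B5–B6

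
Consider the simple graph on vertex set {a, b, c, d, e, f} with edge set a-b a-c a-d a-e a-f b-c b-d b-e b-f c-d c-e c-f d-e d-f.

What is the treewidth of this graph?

4

A width-4 tree decomposition is:
Bags: B1 = {a, b, c, d, e}  B2 = {a, b, c, d, f}
Tree: B1–B2
Each bag holds 5 vertices, so the decomposition has width 4, which upper-bounds the treewidth. On the other hand G contains the 5-clique {a, b, c, d, e}. A clique must lie in a single bag of any decomposition, so no decomposition can have width below 4. Therefore the treewidth is 4.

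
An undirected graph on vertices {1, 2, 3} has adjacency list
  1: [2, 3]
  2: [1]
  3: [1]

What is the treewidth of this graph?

1

A width-1 tree decomposition is:
Bags: B1 = {1, 3}  B2 = {1, 2}
Tree: B1–B2
Each bag holds 2 vertices, so the decomposition has width 1, which upper-bounds the treewidth. Any graph with an edge has treewidth ≥ 1, and G has the edge 1–3. Hence tw(G) = 1 exactly.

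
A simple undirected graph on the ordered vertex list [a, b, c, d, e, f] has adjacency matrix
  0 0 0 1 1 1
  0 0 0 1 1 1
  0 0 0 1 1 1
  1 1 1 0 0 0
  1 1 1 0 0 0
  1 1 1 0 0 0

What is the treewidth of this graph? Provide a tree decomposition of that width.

Treewidth 3.
One such decomposition:
Bags: B1 = {c, d, e, f}  B2 = {b, d, e, f}  B3 = {a, d, e, f}
Tree: B1–B2, B2–B3

Each bag holds 4 vertices, so the decomposition has width 3, which upper-bounds the treewidth. For the lower bound: the 4 vertex sets {c,f}, {b,e}, {d}, {a} are disjoint, each induces a connected subgraph, and every pair is joined by at least one edge of G. Contracting each set to a single vertex therefore yields K_{4} as a minor, and since treewidth is minor-monotone, tw(G) ≥ tw(K_{4}) = 3. Combining the bounds, tw(G) = 3.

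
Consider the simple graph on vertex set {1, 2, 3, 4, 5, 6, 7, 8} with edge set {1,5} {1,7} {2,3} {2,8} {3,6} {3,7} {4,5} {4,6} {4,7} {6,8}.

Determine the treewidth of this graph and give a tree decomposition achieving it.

Every bag has size at most 3, so the width is 3 − 1 = 2 and tw(G) ≤ 2. The edges 1–5–4–7–1 form a cycle, so G is not a tree and its treewidth is at least 2. Therefore the treewidth is 2.

Treewidth 2.
One such decomposition:
Bags: B1 = {1, 5, 7}  B2 = {4, 5, 7}  B3 = {3, 4, 7}  B4 = {3, 4, 6}  B5 = {2, 3, 6}  B6 = {2, 6, 8}
Tree: B1–B2, B2–B3, B3–B4, B4–B5, B5–B6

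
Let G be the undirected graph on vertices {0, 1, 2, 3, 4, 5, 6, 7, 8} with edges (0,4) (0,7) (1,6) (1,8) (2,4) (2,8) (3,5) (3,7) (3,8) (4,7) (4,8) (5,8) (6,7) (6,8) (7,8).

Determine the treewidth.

A width-2 tree decomposition is:
Bags: B1 = {6, 7, 8}  B2 = {4, 7, 8}  B3 = {3, 7, 8}  B4 = {0, 4, 7}  B5 = {2, 4, 8}  B6 = {1, 6, 8}  B7 = {3, 5, 8}
Tree: B1–B2, B1–B3, B2–B4, B2–B5, B1–B6, B3–B7
Each bag holds 3 vertices, so the decomposition has width 2, which upper-bounds the treewidth. Conversely, {0, 4, 7} is a clique of size 3, and the vertices of any clique must share a bag in every tree decomposition; so some bag has ≥ 3 vertices and tw(G) ≥ 2. Therefore the treewidth is 2.

2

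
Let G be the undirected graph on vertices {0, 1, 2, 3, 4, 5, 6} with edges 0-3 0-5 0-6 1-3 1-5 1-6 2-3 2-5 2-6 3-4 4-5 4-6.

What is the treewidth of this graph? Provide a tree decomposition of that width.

Every bag has size at most 4, so the width is 4 − 1 = 3 and tw(G) ≤ 3. For the lower bound: the 4 vertex sets {2,5}, {4,6}, {3}, {0} are disjoint, each induces a connected subgraph, and every pair is joined by at least one edge of G. Contracting each set to a single vertex therefore yields K_{4} as a minor, and since treewidth is minor-monotone, tw(G) ≥ tw(K_{4}) = 3. The upper and lower bounds meet at 3, so that is the treewidth.

Treewidth 3.
One optimal decomposition is:
Bags: B1 = {2, 3, 5, 6}  B2 = {3, 4, 5, 6}  B3 = {0, 3, 5, 6}  B4 = {1, 3, 5, 6}
Tree: B1–B2, B2–B3, B3–B4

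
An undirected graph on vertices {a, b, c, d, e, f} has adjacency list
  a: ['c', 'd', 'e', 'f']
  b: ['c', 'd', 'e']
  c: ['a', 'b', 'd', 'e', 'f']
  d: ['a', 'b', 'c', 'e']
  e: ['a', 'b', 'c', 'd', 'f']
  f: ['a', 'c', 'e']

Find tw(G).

A width-3 tree decomposition is:
Bags: B1 = {b, c, d, e}  B2 = {a, c, d, e}  B3 = {a, c, e, f}
Tree: B1–B2, B2–B3
Every bag has size at most 4, so the width is 4 − 1 = 3 and tw(G) ≤ 3. On the other hand G contains the 4-clique {a, c, d, e}. A clique must lie in a single bag of any decomposition, so no decomposition can have width below 3. Combining the bounds, tw(G) = 3.

3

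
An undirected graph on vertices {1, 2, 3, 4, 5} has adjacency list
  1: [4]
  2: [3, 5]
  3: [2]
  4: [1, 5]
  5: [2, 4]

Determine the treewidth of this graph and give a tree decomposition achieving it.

Each bag holds 2 vertices, so the decomposition has width 1, which upper-bounds the treewidth. G has an edge, so its treewidth is at least 1. Hence tw(G) = 1 exactly.

Treewidth 1.
One such decomposition:
Bags: B1 = {2, 3}  B2 = {2, 5}  B3 = {4, 5}  B4 = {1, 4}
Tree: B1–B2, B2–B3, B3–B4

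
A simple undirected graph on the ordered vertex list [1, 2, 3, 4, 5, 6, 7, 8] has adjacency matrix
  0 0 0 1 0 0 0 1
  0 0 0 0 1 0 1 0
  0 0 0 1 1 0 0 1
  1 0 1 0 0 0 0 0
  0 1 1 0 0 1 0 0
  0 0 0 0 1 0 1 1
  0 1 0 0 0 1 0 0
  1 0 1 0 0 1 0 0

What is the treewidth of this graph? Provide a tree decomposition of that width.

Every bag has size at most 3, so the width is 3 − 1 = 2 and tw(G) ≤ 2. The edges 1–4–3–8–1 form a cycle, so G is not a tree and its treewidth is at least 2. Therefore the treewidth is 2.

Treewidth 2.
One such decomposition:
Bags: B1 = {1, 4, 8}  B2 = {3, 4, 8}  B3 = {3, 6, 8}  B4 = {3, 5, 6}  B5 = {5, 6, 7}  B6 = {2, 5, 7}
Tree: B1–B2, B2–B3, B3–B4, B4–B5, B5–B6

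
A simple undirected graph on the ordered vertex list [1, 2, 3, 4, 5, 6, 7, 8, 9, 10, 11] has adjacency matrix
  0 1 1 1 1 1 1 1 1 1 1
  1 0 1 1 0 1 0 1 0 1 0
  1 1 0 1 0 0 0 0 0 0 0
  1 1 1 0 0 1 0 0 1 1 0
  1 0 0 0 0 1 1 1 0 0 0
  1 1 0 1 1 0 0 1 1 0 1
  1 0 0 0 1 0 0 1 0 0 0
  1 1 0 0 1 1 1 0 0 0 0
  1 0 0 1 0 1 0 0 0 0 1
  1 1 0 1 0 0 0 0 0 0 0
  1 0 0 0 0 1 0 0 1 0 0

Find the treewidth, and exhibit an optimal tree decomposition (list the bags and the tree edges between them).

The largest bag has 4 vertices, giving width 3; this decomposition certifies tw(G) ≤ 3. Conversely, {1, 2, 4, 10} is a clique of size 4, and the vertices of any clique must share a bag in every tree decomposition; so some bag has ≥ 4 vertices and tw(G) ≥ 3. Hence tw(G) = 3 exactly.

Treewidth 3.
One such decomposition:
Bags: B1 = {1, 2, 6, 8}  B2 = {1, 5, 6, 8}  B3 = {1, 2, 4, 6}  B4 = {1, 5, 7, 8}  B5 = {1, 4, 6, 9}  B6 = {1, 2, 4, 10}  B7 = {1, 2, 3, 4}  B8 = {1, 6, 9, 11}
Tree: B1–B2, B1–B3, B2–B4, B3–B5, B3–B6, B6–B7, B5–B8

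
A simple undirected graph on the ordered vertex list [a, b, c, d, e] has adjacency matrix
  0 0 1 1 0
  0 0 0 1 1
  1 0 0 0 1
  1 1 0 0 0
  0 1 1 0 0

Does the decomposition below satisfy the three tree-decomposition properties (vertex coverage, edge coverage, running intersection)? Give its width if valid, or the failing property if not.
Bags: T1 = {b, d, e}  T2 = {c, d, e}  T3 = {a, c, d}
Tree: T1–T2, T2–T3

Every vertex of G appears in some bag (union = {a, b, c, d, e}); every edge is covered by a bag; and for each vertex v the set of bags containing v is connected in the bag tree. The decomposition is therefore valid. The largest bag has 3 vertices, so the width is 2.

Yes; width 2.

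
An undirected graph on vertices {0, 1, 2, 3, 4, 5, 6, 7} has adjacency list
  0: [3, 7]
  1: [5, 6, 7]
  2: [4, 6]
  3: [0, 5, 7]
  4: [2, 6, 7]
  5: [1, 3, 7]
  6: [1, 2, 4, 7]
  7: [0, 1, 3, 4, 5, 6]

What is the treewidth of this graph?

A width-2 tree decomposition is:
Bags: B1 = {1, 5, 7}  B2 = {1, 6, 7}  B3 = {4, 6, 7}  B4 = {3, 5, 7}  B5 = {2, 4, 6}  B6 = {0, 3, 7}
Tree: B1–B2, B2–B3, B1–B4, B3–B5, B4–B6
Every bag has size at most 3, so the width is 3 − 1 = 2 and tw(G) ≤ 2. For the lower bound, the 3 vertices {2, 4, 6} are pairwise adjacent, and any tree decomposition puts a clique entirely inside one bag — forcing width ≥ 2. Combining the bounds, tw(G) = 2.

2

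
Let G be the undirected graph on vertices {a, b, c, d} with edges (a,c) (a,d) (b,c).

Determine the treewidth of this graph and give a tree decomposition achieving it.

Each bag holds 2 vertices, so the decomposition has width 1, which upper-bounds the treewidth. Any graph with an edge has treewidth ≥ 1, and G has the edge b–c. Hence tw(G) = 1 exactly.

Treewidth 1.
One optimal decomposition is:
Bags: B1 = {b, c}  B2 = {a, c}  B3 = {a, d}
Tree: B1–B2, B2–B3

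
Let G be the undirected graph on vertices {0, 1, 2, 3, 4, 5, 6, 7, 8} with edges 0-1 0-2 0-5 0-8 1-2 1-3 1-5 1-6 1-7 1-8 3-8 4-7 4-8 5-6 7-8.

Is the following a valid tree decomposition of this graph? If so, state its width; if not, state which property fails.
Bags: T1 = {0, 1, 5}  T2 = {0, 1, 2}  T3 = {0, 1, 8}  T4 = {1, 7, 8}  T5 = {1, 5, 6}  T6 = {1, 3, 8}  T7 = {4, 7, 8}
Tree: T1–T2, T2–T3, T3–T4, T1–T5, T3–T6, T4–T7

Yes; width 2.

Checking the three conditions: (i) the bags cover all of {0, 1, 2, 3, 4, 5, 6, 7, 8}; (ii) for each edge, some bag contains both endpoints; (iii) the bags containing any fixed vertex form a subtree. All hold, so the decomposition is valid with width 3 − 1 = 2.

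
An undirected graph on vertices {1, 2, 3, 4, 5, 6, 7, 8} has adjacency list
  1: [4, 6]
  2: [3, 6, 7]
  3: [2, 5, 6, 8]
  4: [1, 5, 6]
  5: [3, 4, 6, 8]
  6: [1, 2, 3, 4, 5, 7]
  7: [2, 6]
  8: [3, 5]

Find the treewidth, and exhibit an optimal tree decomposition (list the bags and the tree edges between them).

Treewidth 2.
One optimal decomposition is:
Bags: B1 = {3, 5, 6}  B2 = {2, 3, 6}  B3 = {4, 5, 6}  B4 = {2, 6, 7}  B5 = {3, 5, 8}  B6 = {1, 4, 6}
Tree: B1–B2, B1–B3, B2–B4, B1–B5, B3–B6

The largest bag has 3 vertices, giving width 2; this decomposition certifies tw(G) ≤ 2. Conversely, {3, 5, 8} is a clique of size 3, and the vertices of any clique must share a bag in every tree decomposition; so some bag has ≥ 3 vertices and tw(G) ≥ 2. Combining the bounds, tw(G) = 2.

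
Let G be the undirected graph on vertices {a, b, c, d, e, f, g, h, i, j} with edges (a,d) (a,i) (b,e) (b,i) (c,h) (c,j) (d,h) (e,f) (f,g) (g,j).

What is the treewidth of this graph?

A width-2 tree decomposition is:
Bags: B1 = {a, d, h}  B2 = {a, c, h}  B3 = {a, c, j}  B4 = {a, g, j}  B5 = {a, f, g}  B6 = {a, e, f}  B7 = {a, b, e}  B8 = {a, b, i}
Tree: B1–B2, B2–B3, B3–B4, B4–B5, B5–B6, B6–B7, B7–B8
Each bag holds 3 vertices, so the decomposition has width 2, which upper-bounds the treewidth. The edges a–d–h–c–j–g–f–e–b–i–a form a cycle, so G is not a tree and its treewidth is at least 2. Combining the bounds, tw(G) = 2.

2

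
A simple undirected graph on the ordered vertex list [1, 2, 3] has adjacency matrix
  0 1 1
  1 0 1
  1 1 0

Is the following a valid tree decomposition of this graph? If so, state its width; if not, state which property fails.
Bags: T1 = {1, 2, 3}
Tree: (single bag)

Vertex coverage: the bags together contain {1, 2, 3}, the full vertex set. Edge coverage: each edge of G has both endpoints in at least one bag. Running intersection: for every vertex, the bags containing it form a connected subtree. All three properties hold, so this is a valid tree decomposition of width max|bag| − 1 = 2, and hence tw(G) ≤ 2.

Yes; width 2.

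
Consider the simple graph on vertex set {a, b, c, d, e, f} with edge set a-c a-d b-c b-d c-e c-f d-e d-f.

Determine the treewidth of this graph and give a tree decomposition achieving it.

Treewidth 2.
Bags: B1 = {a, c, d}  B2 = {c, d, f}  B3 = {c, d, e}  B4 = {b, c, d}
Tree: B1–B2, B2–B3, B3–B4

Every bag has size at most 3, so the width is 3 − 1 = 2 and tw(G) ≤ 2. The edges c–a–d–f–c form a cycle, so G is not a tree and its treewidth is at least 2. Therefore the treewidth is 2.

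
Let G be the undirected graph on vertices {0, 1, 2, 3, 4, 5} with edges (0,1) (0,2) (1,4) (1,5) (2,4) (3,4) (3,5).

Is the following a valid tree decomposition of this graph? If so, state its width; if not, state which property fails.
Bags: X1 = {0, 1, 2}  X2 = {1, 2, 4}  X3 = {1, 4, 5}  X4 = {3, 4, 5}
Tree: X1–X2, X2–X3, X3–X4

Checking the three conditions: (i) the bags cover all of {0, 1, 2, 3, 4, 5}; (ii) for each edge, some bag contains both endpoints; (iii) the bags containing any fixed vertex form a subtree. All hold, so the decomposition is valid with width 3 − 1 = 2.

Yes; width 2.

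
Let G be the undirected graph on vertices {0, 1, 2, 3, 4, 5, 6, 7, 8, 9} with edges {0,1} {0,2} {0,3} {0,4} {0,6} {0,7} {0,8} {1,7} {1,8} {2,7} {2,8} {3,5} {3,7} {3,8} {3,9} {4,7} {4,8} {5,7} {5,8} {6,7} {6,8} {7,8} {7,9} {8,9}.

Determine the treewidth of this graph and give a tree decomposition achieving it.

Each bag holds 4 vertices, so the decomposition has width 3, which upper-bounds the treewidth. Conversely, {0, 1, 7, 8} is a clique of size 4, and the vertices of any clique must share a bag in every tree decomposition; so some bag has ≥ 4 vertices and tw(G) ≥ 3. Therefore the treewidth is 3.

Treewidth 3.
Bags: B1 = {0, 4, 7, 8}  B2 = {0, 3, 7, 8}  B3 = {0, 1, 7, 8}  B4 = {3, 7, 8, 9}  B5 = {0, 6, 7, 8}  B6 = {0, 2, 7, 8}  B7 = {3, 5, 7, 8}
Tree: B1–B2, B1–B3, B2–B4, B1–B5, B1–B6, B2–B7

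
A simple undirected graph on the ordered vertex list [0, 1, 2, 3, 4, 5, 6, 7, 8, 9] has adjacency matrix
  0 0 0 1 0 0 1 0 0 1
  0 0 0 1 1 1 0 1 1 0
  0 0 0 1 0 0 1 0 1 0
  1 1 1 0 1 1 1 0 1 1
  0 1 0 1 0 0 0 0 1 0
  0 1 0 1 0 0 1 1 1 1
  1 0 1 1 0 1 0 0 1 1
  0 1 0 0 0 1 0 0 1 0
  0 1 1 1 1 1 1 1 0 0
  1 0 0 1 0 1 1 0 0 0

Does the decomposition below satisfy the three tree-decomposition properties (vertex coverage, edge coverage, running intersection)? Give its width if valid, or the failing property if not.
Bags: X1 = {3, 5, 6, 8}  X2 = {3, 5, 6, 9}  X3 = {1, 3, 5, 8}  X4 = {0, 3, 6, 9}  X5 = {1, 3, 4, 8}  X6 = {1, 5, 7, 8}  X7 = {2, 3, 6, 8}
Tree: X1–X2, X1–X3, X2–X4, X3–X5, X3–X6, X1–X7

Yes; width 3.

Vertex coverage: the bags together contain {0, 1, 2, 3, 4, 5, 6, 7, 8, 9}, the full vertex set. Edge coverage: each edge of G has both endpoints in at least one bag. Running intersection: for every vertex, the bags containing it form a connected subtree. All three properties hold, so this is a valid tree decomposition of width max|bag| − 1 = 3, and hence tw(G) ≤ 3.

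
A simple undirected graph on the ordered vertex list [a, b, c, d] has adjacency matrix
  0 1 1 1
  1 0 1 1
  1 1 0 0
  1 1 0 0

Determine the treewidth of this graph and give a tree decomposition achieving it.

Treewidth 2.
Bags: B1 = {a, b, d}  B2 = {a, b, c}
Tree: B1–B2

Every bag has size at most 3, so the width is 3 − 1 = 2 and tw(G) ≤ 2. On the other hand G contains the 3-clique {a, b, d}. A clique must lie in a single bag of any decomposition, so no decomposition can have width below 2. Hence tw(G) = 2 exactly.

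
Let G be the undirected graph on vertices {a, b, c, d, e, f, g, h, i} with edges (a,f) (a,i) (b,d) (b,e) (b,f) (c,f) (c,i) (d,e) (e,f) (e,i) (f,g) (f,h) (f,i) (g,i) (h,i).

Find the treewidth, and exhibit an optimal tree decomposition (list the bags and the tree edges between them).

Every bag has size at most 3, so the width is 3 − 1 = 2 and tw(G) ≤ 2. For the lower bound, the 3 vertices {b, d, e} are pairwise adjacent, and any tree decomposition puts a clique entirely inside one bag — forcing width ≥ 2. The upper and lower bounds meet at 2, so that is the treewidth.

Treewidth 2.
One optimal decomposition is:
Bags: B1 = {f, g, i}  B2 = {e, f, i}  B3 = {c, f, i}  B4 = {b, e, f}  B5 = {a, f, i}  B6 = {b, d, e}  B7 = {f, h, i}
Tree: B1–B2, B1–B3, B2–B4, B1–B5, B4–B6, B2–B7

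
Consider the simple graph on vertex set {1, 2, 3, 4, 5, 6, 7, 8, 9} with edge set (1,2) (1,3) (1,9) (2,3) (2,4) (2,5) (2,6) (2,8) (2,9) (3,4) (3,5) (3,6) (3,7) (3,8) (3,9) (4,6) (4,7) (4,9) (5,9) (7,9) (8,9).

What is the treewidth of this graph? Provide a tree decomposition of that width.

Every bag has size at most 4, so the width is 4 − 1 = 3 and tw(G) ≤ 3. On the other hand G contains the 4-clique {2, 3, 8, 9}. A clique must lie in a single bag of any decomposition, so no decomposition can have width below 3. Hence tw(G) = 3 exactly.

Treewidth 3.
Bags: B1 = {2, 3, 5, 9}  B2 = {2, 3, 4, 9}  B3 = {3, 4, 7, 9}  B4 = {1, 2, 3, 9}  B5 = {2, 3, 8, 9}  B6 = {2, 3, 4, 6}
Tree: B1–B2, B2–B3, B1–B4, B4–B5, B2–B6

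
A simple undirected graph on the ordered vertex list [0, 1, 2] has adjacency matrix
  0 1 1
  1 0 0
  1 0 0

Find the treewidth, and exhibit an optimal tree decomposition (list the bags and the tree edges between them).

Treewidth 1.
One such decomposition:
Bags: B1 = {0, 2}  B2 = {0, 1}
Tree: B1–B2

Each bag holds 2 vertices, so the decomposition has width 1, which upper-bounds the treewidth. Since G has at least one edge (e.g. 2–0), it is not an edgeless graph, so tw(G) ≥ 1. The upper and lower bounds meet at 1, so that is the treewidth.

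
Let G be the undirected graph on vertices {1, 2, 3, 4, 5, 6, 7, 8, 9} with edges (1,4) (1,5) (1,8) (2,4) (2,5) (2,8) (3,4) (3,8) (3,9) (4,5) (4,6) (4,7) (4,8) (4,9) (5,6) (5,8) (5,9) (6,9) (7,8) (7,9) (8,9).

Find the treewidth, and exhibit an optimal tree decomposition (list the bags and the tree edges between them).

Each bag holds 4 vertices, so the decomposition has width 3, which upper-bounds the treewidth. For the lower bound, the 4 vertices {3, 4, 8, 9} are pairwise adjacent, and any tree decomposition puts a clique entirely inside one bag — forcing width ≥ 3. Hence tw(G) = 3 exactly.

Treewidth 3.
One such decomposition:
Bags: B1 = {2, 4, 5, 8}  B2 = {1, 4, 5, 8}  B3 = {4, 5, 8, 9}  B4 = {3, 4, 8, 9}  B5 = {4, 7, 8, 9}  B6 = {4, 5, 6, 9}
Tree: B1–B2, B2–B3, B3–B4, B4–B5, B3–B6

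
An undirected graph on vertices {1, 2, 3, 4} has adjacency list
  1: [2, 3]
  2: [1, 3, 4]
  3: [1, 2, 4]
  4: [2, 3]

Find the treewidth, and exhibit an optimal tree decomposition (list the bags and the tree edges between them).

Treewidth 2.
Bags: B1 = {2, 3, 4}  B2 = {1, 2, 3}
Tree: B1–B2

Each bag holds 3 vertices, so the decomposition has width 2, which upper-bounds the treewidth. On the other hand G contains the 3-clique {1, 2, 3}. A clique must lie in a single bag of any decomposition, so no decomposition can have width below 2. Therefore the treewidth is 2.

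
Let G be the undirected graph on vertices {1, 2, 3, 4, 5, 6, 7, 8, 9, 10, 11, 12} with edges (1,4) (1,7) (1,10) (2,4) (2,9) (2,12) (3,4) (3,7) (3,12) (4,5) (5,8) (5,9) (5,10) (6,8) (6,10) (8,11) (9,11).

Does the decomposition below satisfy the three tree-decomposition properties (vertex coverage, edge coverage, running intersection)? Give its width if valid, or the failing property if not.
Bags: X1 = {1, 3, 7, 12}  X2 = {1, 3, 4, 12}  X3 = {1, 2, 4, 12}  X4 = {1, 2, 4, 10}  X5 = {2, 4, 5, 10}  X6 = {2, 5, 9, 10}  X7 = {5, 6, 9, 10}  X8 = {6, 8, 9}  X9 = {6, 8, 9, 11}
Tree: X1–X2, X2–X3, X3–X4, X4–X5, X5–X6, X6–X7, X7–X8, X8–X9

A tree decomposition must satisfy three properties: every vertex lies in some bag; for every edge, both endpoints lie together in some bag; and for every vertex, the bags containing it form a connected subtree. Here edge (5,8) lies in no bag, so the decomposition is invalid.

No — edge (5,8) lies in no bag.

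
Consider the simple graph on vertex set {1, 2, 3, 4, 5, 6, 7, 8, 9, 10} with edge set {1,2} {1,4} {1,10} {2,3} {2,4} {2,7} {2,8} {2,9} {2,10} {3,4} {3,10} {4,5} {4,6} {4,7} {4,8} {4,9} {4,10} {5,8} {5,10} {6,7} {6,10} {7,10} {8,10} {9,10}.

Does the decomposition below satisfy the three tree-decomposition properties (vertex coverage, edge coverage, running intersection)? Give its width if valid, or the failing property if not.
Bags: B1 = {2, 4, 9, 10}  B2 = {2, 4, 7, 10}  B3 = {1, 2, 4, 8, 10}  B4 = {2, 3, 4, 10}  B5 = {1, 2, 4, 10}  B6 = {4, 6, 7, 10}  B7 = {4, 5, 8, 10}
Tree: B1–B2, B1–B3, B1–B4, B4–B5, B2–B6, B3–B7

A tree decomposition must satisfy three properties: every vertex lies in some bag; for every edge, both endpoints lie together in some bag; and for every vertex, the bags containing it form a connected subtree. Here bags containing vertex 1 are not connected in the tree, so the decomposition is invalid.

No — bags containing vertex 1 are not connected in the tree.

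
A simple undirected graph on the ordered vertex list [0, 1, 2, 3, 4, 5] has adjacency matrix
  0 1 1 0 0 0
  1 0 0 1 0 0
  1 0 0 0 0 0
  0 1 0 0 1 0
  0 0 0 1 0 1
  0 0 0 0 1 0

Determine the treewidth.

1

A width-1 tree decomposition is:
Bags: B1 = {4, 5}  B2 = {3, 4}  B3 = {1, 3}  B4 = {0, 1}  B5 = {0, 2}
Tree: B1–B2, B2–B3, B3–B4, B4–B5
Each bag holds 2 vertices, so the decomposition has width 1, which upper-bounds the treewidth. G has an edge, so its treewidth is at least 1. Therefore the treewidth is 1.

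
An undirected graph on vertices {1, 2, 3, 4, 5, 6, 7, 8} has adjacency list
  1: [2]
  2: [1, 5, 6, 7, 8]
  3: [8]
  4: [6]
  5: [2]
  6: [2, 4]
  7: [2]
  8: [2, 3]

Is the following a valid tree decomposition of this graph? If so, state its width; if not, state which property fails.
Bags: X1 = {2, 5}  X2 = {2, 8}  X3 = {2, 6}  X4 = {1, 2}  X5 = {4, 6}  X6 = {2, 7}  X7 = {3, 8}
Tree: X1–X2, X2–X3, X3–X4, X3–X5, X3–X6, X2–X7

Yes; width 1.

Checking the three conditions: (i) the bags cover all of {1, 2, 3, 4, 5, 6, 7, 8}; (ii) for each edge, some bag contains both endpoints; (iii) the bags containing any fixed vertex form a subtree. All hold, so the decomposition is valid with width 2 − 1 = 1.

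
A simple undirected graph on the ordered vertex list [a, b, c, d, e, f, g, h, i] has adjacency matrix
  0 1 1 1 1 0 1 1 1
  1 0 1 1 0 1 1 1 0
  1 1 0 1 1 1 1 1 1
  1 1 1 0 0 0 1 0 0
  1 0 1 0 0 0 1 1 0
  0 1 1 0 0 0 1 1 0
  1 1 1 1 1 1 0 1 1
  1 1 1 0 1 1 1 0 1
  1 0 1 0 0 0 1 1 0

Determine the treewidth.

4

A width-4 tree decomposition is:
Bags: B1 = {a, c, e, g, h}  B2 = {a, b, c, g, h}  B3 = {a, c, g, h, i}  B4 = {b, c, f, g, h}  B5 = {a, b, c, d, g}
Tree: B1–B2, B2–B3, B2–B4, B2–B5
Each bag holds 5 vertices, so the decomposition has width 4, which upper-bounds the treewidth. For the lower bound, the 5 vertices {a, b, c, d, g} are pairwise adjacent, and any tree decomposition puts a clique entirely inside one bag — forcing width ≥ 4. Hence tw(G) = 4 exactly.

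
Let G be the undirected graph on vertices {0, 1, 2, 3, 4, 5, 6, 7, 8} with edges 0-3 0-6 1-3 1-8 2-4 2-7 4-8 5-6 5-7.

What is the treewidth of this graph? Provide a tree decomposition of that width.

Every bag has size at most 3, so the width is 3 − 1 = 2 and tw(G) ≤ 2. For the lower bound, G contains the cycle 2–7–5–6–0–3–1–8–4–2, so G is not a forest; only forests have treewidth ≤ 1, hence tw(G) ≥ 2. Hence tw(G) = 2 exactly.

Treewidth 2.
One such decomposition:
Bags: B1 = {2, 5, 7}  B2 = {2, 5, 6}  B3 = {0, 2, 6}  B4 = {0, 2, 3}  B5 = {1, 2, 3}  B6 = {1, 2, 8}  B7 = {2, 4, 8}
Tree: B1–B2, B2–B3, B3–B4, B4–B5, B5–B6, B6–B7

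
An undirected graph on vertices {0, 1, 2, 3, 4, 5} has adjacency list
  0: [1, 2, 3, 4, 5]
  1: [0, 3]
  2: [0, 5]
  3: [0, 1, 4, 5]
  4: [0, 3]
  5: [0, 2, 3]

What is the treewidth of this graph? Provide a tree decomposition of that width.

The largest bag has 3 vertices, giving width 2; this decomposition certifies tw(G) ≤ 2. For the lower bound, the 3 vertices {0, 2, 5} are pairwise adjacent, and any tree decomposition puts a clique entirely inside one bag — forcing width ≥ 2. Combining the bounds, tw(G) = 2.

Treewidth 2.
One such decomposition:
Bags: B1 = {0, 3, 5}  B2 = {0, 3, 4}  B3 = {0, 2, 5}  B4 = {0, 1, 3}
Tree: B1–B2, B1–B3, B2–B4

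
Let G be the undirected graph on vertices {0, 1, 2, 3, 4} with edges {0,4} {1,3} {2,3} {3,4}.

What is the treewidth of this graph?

1

A width-1 tree decomposition is:
Bags: B1 = {2, 3}  B2 = {1, 3}  B3 = {3, 4}  B4 = {0, 4}
Tree: B1–B2, B1–B3, B3–B4
The largest bag has 2 vertices, giving width 1; this decomposition certifies tw(G) ≤ 1. G has an edge, so its treewidth is at least 1. The upper and lower bounds meet at 1, so that is the treewidth.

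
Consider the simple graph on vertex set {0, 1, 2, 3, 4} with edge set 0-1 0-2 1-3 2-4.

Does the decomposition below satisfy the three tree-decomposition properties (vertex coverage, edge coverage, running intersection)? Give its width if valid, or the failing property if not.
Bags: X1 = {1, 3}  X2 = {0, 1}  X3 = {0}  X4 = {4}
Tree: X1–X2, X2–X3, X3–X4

No — vertex 2 appears in no bag.

A tree decomposition must satisfy three properties: every vertex lies in some bag; for every edge, both endpoints lie together in some bag; and for every vertex, the bags containing it form a connected subtree. Here vertex 2 appears in no bag, so the decomposition is invalid.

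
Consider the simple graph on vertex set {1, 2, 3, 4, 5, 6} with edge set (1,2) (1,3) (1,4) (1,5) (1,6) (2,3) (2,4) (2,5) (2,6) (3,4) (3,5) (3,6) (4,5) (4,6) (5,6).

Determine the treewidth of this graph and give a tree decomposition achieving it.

With just one bag of size 6, the width is 6 − 1 = 5, so tw(G) ≤ 5. For the lower bound, the 6 vertices {1, 2, 3, 4, 5, 6} are pairwise adjacent, and any tree decomposition puts a clique entirely inside one bag — forcing width ≥ 5. Combining the bounds, tw(G) = 5.

Treewidth 5.
One optimal decomposition is:
Bags: B1 = {1, 2, 3, 4, 5, 6}
Tree: (single bag)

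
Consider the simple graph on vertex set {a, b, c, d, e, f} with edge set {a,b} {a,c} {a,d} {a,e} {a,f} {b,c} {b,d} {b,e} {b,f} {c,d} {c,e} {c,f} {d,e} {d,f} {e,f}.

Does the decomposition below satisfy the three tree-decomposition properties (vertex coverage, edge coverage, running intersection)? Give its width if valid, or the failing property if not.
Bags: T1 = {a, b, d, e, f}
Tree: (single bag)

A tree decomposition must satisfy three properties: every vertex lies in some bag; for every edge, both endpoints lie together in some bag; and for every vertex, the bags containing it form a connected subtree. Here vertex c appears in no bag, so the decomposition is invalid.

No — vertex c appears in no bag.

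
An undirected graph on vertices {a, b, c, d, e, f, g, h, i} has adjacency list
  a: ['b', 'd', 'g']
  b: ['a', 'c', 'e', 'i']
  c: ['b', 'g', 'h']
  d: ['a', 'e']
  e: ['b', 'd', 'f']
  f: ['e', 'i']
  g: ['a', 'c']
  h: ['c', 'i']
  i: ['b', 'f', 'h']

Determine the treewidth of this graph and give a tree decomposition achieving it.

Treewidth 3.
One optimal decomposition is:
Bags: B1 = {a, c, g, h}  B2 = {a, b, c, h}  B3 = {a, b, h, i}  B4 = {a, b, d, i}  B5 = {b, d, e, i}  B6 = {d, e, f, i}
Tree: B1–B2, B2–B3, B3–B4, B4–B5, B5–B6

Each bag holds 4 vertices, so the decomposition has width 3, which upper-bounds the treewidth. For the lower bound: the 4 vertex sets {c,g,h}, {a}, {b}, {d,e,f,i} are disjoint, each induces a connected subgraph, and every pair is joined by at least one edge of G. Contracting each set to a single vertex therefore yields K_{4} as a minor, and since treewidth is minor-monotone, tw(G) ≥ tw(K_{4}) = 3. Therefore the treewidth is 3.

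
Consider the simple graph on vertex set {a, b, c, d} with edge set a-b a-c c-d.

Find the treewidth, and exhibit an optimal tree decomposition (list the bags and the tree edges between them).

Treewidth 1.
One such decomposition:
Bags: B1 = {a, b}  B2 = {a, c}  B3 = {c, d}
Tree: B1–B2, B2–B3

The largest bag has 2 vertices, giving width 1; this decomposition certifies tw(G) ≤ 1. Any graph with an edge has treewidth ≥ 1, and G has the edge b–a. Combining the bounds, tw(G) = 1.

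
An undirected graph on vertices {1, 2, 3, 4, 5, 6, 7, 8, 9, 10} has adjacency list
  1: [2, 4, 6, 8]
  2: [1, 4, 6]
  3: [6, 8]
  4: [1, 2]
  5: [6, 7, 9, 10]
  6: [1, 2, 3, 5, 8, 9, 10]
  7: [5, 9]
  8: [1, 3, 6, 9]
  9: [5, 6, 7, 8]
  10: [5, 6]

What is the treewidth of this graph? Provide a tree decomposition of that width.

Treewidth 2.
One optimal decomposition is:
Bags: B1 = {1, 6, 8}  B2 = {6, 8, 9}  B3 = {5, 6, 9}  B4 = {1, 2, 6}  B5 = {5, 7, 9}  B6 = {1, 2, 4}  B7 = {5, 6, 10}  B8 = {3, 6, 8}
Tree: B1–B2, B2–B3, B1–B4, B3–B5, B4–B6, B3–B7, B2–B8

Every bag has size at most 3, so the width is 3 − 1 = 2 and tw(G) ≤ 2. Conversely, {1, 2, 4} is a clique of size 3, and the vertices of any clique must share a bag in every tree decomposition; so some bag has ≥ 3 vertices and tw(G) ≥ 2. Hence tw(G) = 2 exactly.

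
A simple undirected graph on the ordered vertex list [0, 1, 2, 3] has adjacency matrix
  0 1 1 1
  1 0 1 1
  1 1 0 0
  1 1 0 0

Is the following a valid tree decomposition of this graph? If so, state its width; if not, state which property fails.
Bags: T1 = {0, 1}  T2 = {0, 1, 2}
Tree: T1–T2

No — vertex 3 appears in no bag.

A tree decomposition must satisfy three properties: every vertex lies in some bag; for every edge, both endpoints lie together in some bag; and for every vertex, the bags containing it form a connected subtree. Here vertex 3 appears in no bag, so the decomposition is invalid.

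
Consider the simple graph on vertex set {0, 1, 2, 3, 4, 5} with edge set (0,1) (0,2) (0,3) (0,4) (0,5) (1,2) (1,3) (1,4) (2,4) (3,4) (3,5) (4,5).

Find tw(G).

3

A width-3 tree decomposition is:
Bags: B1 = {0, 1, 3, 4}  B2 = {0, 1, 2, 4}  B3 = {0, 3, 4, 5}
Tree: B1–B2, B1–B3
The largest bag has 4 vertices, giving width 3; this decomposition certifies tw(G) ≤ 3. On the other hand G contains the 4-clique {0, 1, 2, 4}. A clique must lie in a single bag of any decomposition, so no decomposition can have width below 3. Therefore the treewidth is 3.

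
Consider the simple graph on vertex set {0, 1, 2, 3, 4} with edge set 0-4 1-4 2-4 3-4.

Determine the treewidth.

1

A width-1 tree decomposition is:
Bags: B1 = {0, 4}  B2 = {3, 4}  B3 = {1, 4}  B4 = {2, 4}
Tree: B1–B2, B1–B3, B1–B4
The largest bag has 2 vertices, giving width 1; this decomposition certifies tw(G) ≤ 1. G has an edge, so its treewidth is at least 1. Hence tw(G) = 1 exactly.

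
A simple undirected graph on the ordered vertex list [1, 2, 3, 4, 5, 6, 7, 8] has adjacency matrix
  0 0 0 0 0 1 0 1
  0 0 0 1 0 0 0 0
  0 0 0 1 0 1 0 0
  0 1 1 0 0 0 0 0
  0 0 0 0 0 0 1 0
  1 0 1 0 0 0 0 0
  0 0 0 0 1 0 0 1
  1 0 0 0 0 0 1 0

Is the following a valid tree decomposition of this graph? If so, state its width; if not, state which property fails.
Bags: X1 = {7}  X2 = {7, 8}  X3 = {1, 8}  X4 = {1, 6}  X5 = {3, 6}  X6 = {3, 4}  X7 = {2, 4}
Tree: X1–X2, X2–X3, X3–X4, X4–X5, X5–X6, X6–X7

A tree decomposition must satisfy three properties: every vertex lies in some bag; for every edge, both endpoints lie together in some bag; and for every vertex, the bags containing it form a connected subtree. Here vertex 5 appears in no bag, so the decomposition is invalid.

No — vertex 5 appears in no bag.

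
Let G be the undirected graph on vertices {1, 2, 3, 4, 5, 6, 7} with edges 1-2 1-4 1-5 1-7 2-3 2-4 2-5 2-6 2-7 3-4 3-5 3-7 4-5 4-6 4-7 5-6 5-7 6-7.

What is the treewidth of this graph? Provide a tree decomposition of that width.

Each bag holds 5 vertices, so the decomposition has width 4, which upper-bounds the treewidth. Conversely, {1, 2, 4, 5, 7} is a clique of size 5, and the vertices of any clique must share a bag in every tree decomposition; so some bag has ≥ 5 vertices and tw(G) ≥ 4. The upper and lower bounds meet at 4, so that is the treewidth.

Treewidth 4.
Bags: B1 = {2, 3, 4, 5, 7}  B2 = {1, 2, 4, 5, 7}  B3 = {2, 4, 5, 6, 7}
Tree: B1–B2, B2–B3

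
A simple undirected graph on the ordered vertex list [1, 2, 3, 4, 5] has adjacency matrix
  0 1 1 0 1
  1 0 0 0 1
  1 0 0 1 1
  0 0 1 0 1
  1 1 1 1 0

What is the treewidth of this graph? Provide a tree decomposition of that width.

Each bag holds 3 vertices, so the decomposition has width 2, which upper-bounds the treewidth. For the lower bound, the 3 vertices {1, 2, 5} are pairwise adjacent, and any tree decomposition puts a clique entirely inside one bag — forcing width ≥ 2. Combining the bounds, tw(G) = 2.

Treewidth 2.
Bags: B1 = {1, 3, 5}  B2 = {3, 4, 5}  B3 = {1, 2, 5}
Tree: B1–B2, B1–B3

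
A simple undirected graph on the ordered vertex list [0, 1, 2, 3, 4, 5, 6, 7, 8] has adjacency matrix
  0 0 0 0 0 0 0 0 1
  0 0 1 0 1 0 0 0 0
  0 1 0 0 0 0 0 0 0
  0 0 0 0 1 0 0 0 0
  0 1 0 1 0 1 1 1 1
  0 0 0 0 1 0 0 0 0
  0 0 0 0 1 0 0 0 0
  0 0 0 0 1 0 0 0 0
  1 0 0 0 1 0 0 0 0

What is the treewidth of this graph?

A width-1 tree decomposition is:
Bags: B1 = {1, 4}  B2 = {1, 2}  B3 = {3, 4}  B4 = {4, 7}  B5 = {4, 8}  B6 = {4, 6}  B7 = {4, 5}  B8 = {0, 8}
Tree: B1–B2, B1–B3, B1–B4, B1–B5, B5–B6, B5–B7, B5–B8
The largest bag has 2 vertices, giving width 1; this decomposition certifies tw(G) ≤ 1. G has an edge, so its treewidth is at least 1. Combining the bounds, tw(G) = 1.

1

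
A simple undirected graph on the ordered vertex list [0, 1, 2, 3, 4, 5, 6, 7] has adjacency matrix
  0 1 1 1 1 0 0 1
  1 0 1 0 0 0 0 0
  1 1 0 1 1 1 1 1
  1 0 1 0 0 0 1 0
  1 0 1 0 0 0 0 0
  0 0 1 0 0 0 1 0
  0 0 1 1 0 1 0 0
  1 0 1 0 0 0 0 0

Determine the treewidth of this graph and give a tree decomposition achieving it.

Every bag has size at most 3, so the width is 3 − 1 = 2 and tw(G) ≤ 2. Conversely, {0, 1, 2} is a clique of size 3, and the vertices of any clique must share a bag in every tree decomposition; so some bag has ≥ 3 vertices and tw(G) ≥ 2. Combining the bounds, tw(G) = 2.

Treewidth 2.
Bags: B1 = {0, 2, 3}  B2 = {0, 2, 4}  B3 = {0, 2, 7}  B4 = {2, 3, 6}  B5 = {0, 1, 2}  B6 = {2, 5, 6}
Tree: B1–B2, B1–B3, B1–B4, B3–B5, B4–B6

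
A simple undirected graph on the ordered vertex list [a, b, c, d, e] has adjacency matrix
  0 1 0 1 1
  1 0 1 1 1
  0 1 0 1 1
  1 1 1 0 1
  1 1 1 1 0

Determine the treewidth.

A width-3 tree decomposition is:
Bags: B1 = {b, c, d, e}  B2 = {a, b, d, e}
Tree: B1–B2
The largest bag has 4 vertices, giving width 3; this decomposition certifies tw(G) ≤ 3. For the lower bound, the 4 vertices {b, c, d, e} are pairwise adjacent, and any tree decomposition puts a clique entirely inside one bag — forcing width ≥ 3. Combining the bounds, tw(G) = 3.

3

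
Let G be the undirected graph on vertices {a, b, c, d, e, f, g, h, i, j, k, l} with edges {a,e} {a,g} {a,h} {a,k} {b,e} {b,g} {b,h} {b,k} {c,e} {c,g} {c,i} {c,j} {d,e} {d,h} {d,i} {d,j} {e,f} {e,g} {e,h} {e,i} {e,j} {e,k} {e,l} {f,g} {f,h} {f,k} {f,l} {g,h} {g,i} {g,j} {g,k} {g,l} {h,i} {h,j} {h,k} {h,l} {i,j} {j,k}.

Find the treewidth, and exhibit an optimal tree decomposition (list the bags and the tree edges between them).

Each bag holds 5 vertices, so the decomposition has width 4, which upper-bounds the treewidth. On the other hand G contains the 5-clique {d, e, h, i, j}. A clique must lie in a single bag of any decomposition, so no decomposition can have width below 4. Hence tw(G) = 4 exactly.

Treewidth 4.
One such decomposition:
Bags: B1 = {c, e, g, i, j}  B2 = {e, g, h, i, j}  B3 = {e, g, h, j, k}  B4 = {e, f, g, h, k}  B5 = {a, e, g, h, k}  B6 = {e, f, g, h, l}  B7 = {d, e, h, i, j}  B8 = {b, e, g, h, k}
Tree: B1–B2, B2–B3, B3–B4, B4–B5, B4–B6, B2–B7, B4–B8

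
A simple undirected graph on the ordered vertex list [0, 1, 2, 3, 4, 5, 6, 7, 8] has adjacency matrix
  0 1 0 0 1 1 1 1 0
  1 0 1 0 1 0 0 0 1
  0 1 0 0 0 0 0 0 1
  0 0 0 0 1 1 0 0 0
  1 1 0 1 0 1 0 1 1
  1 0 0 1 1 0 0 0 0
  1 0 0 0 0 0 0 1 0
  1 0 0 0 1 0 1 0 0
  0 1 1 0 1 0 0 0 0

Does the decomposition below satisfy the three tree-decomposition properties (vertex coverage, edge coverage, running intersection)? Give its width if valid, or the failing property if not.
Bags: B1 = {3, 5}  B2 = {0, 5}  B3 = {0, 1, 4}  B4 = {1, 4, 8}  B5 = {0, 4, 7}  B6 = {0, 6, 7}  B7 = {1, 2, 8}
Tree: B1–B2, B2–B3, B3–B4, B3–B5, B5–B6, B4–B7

No — edge (4,3) lies in no bag.

A tree decomposition must satisfy three properties: every vertex lies in some bag; for every edge, both endpoints lie together in some bag; and for every vertex, the bags containing it form a connected subtree. Here edge (4,3) lies in no bag, so the decomposition is invalid.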